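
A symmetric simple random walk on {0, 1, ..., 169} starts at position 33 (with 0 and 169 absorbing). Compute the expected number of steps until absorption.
E[τ | X_0 = 33] = 4488

Let v_k = E[τ | X_0 = k]. Boundary: v_0 = v_169 = 0. Recurrence: v_k = 1 + (v_{k-1} + v_{k+1})/2 for 1 ≤ k ≤ 168. The particular solution to v_k − (v_{k-1} + v_{k+1})/2 = 1 is v_k = −k^2. Adding homogeneous solution A + B k and matching boundaries gives v_k = k (169 − k). Substituting k = 33: v_33 = 33 · 136 = 4488.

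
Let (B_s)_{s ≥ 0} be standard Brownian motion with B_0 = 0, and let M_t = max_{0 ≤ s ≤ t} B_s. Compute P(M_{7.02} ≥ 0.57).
P(M_{7.02} ≥ 0.57) = 2·P(B_{7.02} ≥ 0.57) = 2(1 − Φ(0.57/√7.02)) ≈ 0.8297

By the reflection principle for Brownian motion, P(M_t ≥ a) = 2 · P(B_t ≥ a) for a ≥ 0. Since B_t ~ N(0, t), P(B_t ≥ 0.57) = 1 − Φ(0.57/√t) = 1 − Φ(0.57/√7.02) = 1 − Φ(0.2151). So
  P(M_{7.02} ≥ 0.57) = 2(1 − Φ(0.2151)) ≈ 0.8297.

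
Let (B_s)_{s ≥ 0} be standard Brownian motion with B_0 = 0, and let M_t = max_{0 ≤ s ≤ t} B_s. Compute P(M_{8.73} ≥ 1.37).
P(M_{8.73} ≥ 1.37) = 2·P(B_{8.73} ≥ 1.37) = 2(1 − Φ(1.37/√8.73)) ≈ 0.6429

By the reflection principle for Brownian motion, P(M_t ≥ a) = 2 · P(B_t ≥ a) for a ≥ 0. Since B_t ~ N(0, t), P(B_t ≥ 1.37) = 1 − Φ(1.37/√t) = 1 − Φ(1.37/√8.73) = 1 − Φ(0.4637). So
  P(M_{8.73} ≥ 1.37) = 2(1 − Φ(0.4637)) ≈ 0.6429.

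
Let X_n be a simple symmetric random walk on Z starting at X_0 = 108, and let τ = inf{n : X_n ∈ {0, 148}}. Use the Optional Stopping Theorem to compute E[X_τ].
E[X_τ] = 108

X_n is a martingale and τ is a bounded-mean stopping time (indeed τ is finite a.s. with bounded expectation since the walk is in a bounded region). By the OST, E[X_τ] = E[X_0] = 108. Equivalently: E[X_τ] = 148 · P(hit 148 first) + 0 · P(hit 0 first) = 148 · (108/148) = 108.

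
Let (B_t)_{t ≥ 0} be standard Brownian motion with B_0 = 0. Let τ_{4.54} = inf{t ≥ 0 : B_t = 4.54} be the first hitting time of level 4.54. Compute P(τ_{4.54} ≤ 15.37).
P(τ_{4.54} ≤ 15.37) = 2(1 − Φ(4.54/√15.37)) = 2(1 − Φ(1.1580)) ≈ 0.2469

By the reflection principle for standard BM, P(τ_b ≤ t) = 2 · P(B_t ≥ b). Since B_t ~ N(0, t), P(B_t ≥ 4.54) = 1 − Φ(4.54/√t) = 1 − Φ(4.54/√15.37) = 1 − Φ(1.1580) ≈ 0.12343. Doubling: P(τ_{4.54} ≤ 15.37) ≈ 2 · 0.12343 = 0.24686 ≈ 0.2469.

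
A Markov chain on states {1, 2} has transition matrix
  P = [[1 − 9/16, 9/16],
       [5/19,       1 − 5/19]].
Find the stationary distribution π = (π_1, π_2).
π_1 = 80/251, π_2 = 171/251

Solve πP = π with π_1 + π_2 = 1. From πP = π: π_1 · (1 − 9/16) + π_2 · 5/19 = π_1 ⇒ π_2 · 5/19 = π_1 · 9/16 ⇒ π_2/π_1 = (9/16)/(5/19) = 171/80. Together with π_1 + π_2 = 1:
  π_1 = (5/19)/(9/16 + 5/19) = (5/19)/(251/304) = 80/251,
  π_2 = (9/16)/(9/16 + 5/19) = (9/16)/(251/304) = 171/251.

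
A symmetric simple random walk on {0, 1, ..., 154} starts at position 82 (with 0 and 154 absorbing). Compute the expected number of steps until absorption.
E[τ | X_0 = 82] = 5904

Let v_k = E[τ | X_0 = k]. Boundary: v_0 = v_154 = 0. Recurrence: v_k = 1 + (v_{k-1} + v_{k+1})/2 for 1 ≤ k ≤ 153. The particular solution to v_k − (v_{k-1} + v_{k+1})/2 = 1 is v_k = −k^2. Adding homogeneous solution A + B k and matching boundaries gives v_k = k (154 − k). Substituting k = 82: v_82 = 82 · 72 = 5904.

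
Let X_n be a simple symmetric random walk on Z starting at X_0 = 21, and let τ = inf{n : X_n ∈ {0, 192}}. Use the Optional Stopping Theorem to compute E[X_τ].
E[X_τ] = 21

X_n is a martingale and τ is a bounded-mean stopping time (indeed τ is finite a.s. with bounded expectation since the walk is in a bounded region). By the OST, E[X_τ] = E[X_0] = 21. Equivalently: E[X_τ] = 192 · P(hit 192 first) + 0 · P(hit 0 first) = 192 · (21/192) = 21.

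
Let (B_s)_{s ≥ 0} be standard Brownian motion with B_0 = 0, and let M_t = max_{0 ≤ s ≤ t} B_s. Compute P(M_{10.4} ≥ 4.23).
P(M_{10.4} ≥ 4.23) = 2·P(B_{10.4} ≥ 4.23) = 2(1 − Φ(4.23/√10.4)) ≈ 0.1896

By the reflection principle for Brownian motion, P(M_t ≥ a) = 2 · P(B_t ≥ a) for a ≥ 0. Since B_t ~ N(0, t), P(B_t ≥ 4.23) = 1 − Φ(4.23/√t) = 1 − Φ(4.23/√10.4) = 1 − Φ(1.3117). So
  P(M_{10.4} ≥ 4.23) = 2(1 − Φ(1.3117)) ≈ 0.1896.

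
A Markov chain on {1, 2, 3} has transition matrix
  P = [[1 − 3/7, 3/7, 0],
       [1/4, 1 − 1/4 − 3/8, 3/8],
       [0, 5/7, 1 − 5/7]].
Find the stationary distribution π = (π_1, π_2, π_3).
π = (70/253, 120/253, 63/253)

This is a birth-death chain on three states, which satisfies detailed balance: π_1 · P_{12} = π_2 · P_{21} and π_2 · P_{23} = π_3 · P_{32}.
From π_1 · 3/7 = π_2 · 1/4: π_2/π_1 = (3/7)/(1/4) = 12/7.
From π_2 · 3/8 = π_3 · 5/7: π_3/π_2 = (3/8)/(5/7) = 21/40.
Take π_1 proportional to 1; then unnormalized π = (1, 12/7, 9/10). Normalize by dividing by the sum 253/70:
  π = (70/253, 120/253, 63/253).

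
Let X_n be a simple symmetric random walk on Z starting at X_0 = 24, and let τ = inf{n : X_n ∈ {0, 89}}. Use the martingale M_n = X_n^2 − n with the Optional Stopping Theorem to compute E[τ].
E[τ] = 1560

M_n = X_n^2 − n is a martingale (since E[X_{n+1}^2 | F_n] = X_n^2 + 1). By OST (τ has finite mean in a bounded region), E[M_τ] = E[M_0] = X_0^2 − 0 = 24^2 = 576. Also E[M_τ] = E[X_τ^2] − E[τ]. The walk exits at 0 or 89, with P(hit 89 first) = 24/89, so E[X_τ^2] = 89^2 · 24/89 + 0 = 2136. Thus E[τ] = E[X_τ^2] − E[M_τ] = 2136 − 576 = 1560 = 24(89 − 24) = 1560.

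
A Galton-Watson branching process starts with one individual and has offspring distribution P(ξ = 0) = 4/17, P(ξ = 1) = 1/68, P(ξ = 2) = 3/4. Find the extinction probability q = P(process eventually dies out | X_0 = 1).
q = 16/51

The pgf is f(s) = 4/17 + 1/68·s + 3/4·s². The extinction probability q is the smallest fixed point of f in [0, 1]. Setting s = f(s):
  3/4·s² + (1/68 − 1)·s + 4/17 = 0
  3/4·s² − (4/17 + 3/4)·s + 4/17 = 0
which factors as (s − 1)·(3/4·s − 4/17) = 0, giving roots s = 1 and s = (4/17)/(3/4) = 16/51.
Mean offspring μ = 1/68 + 2·3/4 = 103/68 > 1 (supercritical), so q < 1. The extinction probability is the smaller root: q = (4/17)/(3/4) = 16/51.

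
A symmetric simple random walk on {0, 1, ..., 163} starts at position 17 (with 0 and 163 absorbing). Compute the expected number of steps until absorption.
E[τ | X_0 = 17] = 2482

Let v_k = E[τ | X_0 = k]. Boundary: v_0 = v_163 = 0. Recurrence: v_k = 1 + (v_{k-1} + v_{k+1})/2 for 1 ≤ k ≤ 162. The particular solution to v_k − (v_{k-1} + v_{k+1})/2 = 1 is v_k = −k^2. Adding homogeneous solution A + B k and matching boundaries gives v_k = k (163 − k). Substituting k = 17: v_17 = 17 · 146 = 2482.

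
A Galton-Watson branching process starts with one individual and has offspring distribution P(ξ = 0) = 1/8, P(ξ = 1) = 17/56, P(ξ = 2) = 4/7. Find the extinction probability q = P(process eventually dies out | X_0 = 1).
q = 7/32

The pgf is f(s) = 1/8 + 17/56·s + 4/7·s². The extinction probability q is the smallest fixed point of f in [0, 1]. Setting s = f(s):
  4/7·s² + (17/56 − 1)·s + 1/8 = 0
  4/7·s² − (1/8 + 4/7)·s + 1/8 = 0
which factors as (s − 1)·(4/7·s − 1/8) = 0, giving roots s = 1 and s = (1/8)/(4/7) = 7/32.
Mean offspring μ = 17/56 + 2·4/7 = 81/56 > 1 (supercritical), so q < 1. The extinction probability is the smaller root: q = (1/8)/(4/7) = 7/32.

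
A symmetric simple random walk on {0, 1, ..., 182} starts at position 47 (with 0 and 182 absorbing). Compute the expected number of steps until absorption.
E[τ | X_0 = 47] = 6345

Let v_k = E[τ | X_0 = k]. Boundary: v_0 = v_182 = 0. Recurrence: v_k = 1 + (v_{k-1} + v_{k+1})/2 for 1 ≤ k ≤ 181. The particular solution to v_k − (v_{k-1} + v_{k+1})/2 = 1 is v_k = −k^2. Adding homogeneous solution A + B k and matching boundaries gives v_k = k (182 − k). Substituting k = 47: v_47 = 47 · 135 = 6345.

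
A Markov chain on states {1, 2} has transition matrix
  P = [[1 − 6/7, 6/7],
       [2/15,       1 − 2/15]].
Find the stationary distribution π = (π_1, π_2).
π_1 = 7/52, π_2 = 45/52

Solve πP = π with π_1 + π_2 = 1. From πP = π: π_1 · (1 − 6/7) + π_2 · 2/15 = π_1 ⇒ π_2 · 2/15 = π_1 · 6/7 ⇒ π_2/π_1 = (6/7)/(2/15) = 45/7. Together with π_1 + π_2 = 1:
  π_1 = (2/15)/(6/7 + 2/15) = (2/15)/(104/105) = 7/52,
  π_2 = (6/7)/(6/7 + 2/15) = (6/7)/(104/105) = 45/52.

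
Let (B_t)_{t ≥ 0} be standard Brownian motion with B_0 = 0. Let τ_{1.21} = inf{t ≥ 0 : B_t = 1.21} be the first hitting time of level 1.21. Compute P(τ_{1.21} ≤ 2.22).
P(τ_{1.21} ≤ 2.22) = 2(1 − Φ(1.21/√2.22)) = 2(1 − Φ(0.8121)) ≈ 0.4167

By the reflection principle for standard BM, P(τ_b ≤ t) = 2 · P(B_t ≥ b). Since B_t ~ N(0, t), P(B_t ≥ 1.21) = 1 − Φ(1.21/√t) = 1 − Φ(1.21/√2.22) = 1 − Φ(0.8121) ≈ 0.20837. Doubling: P(τ_{1.21} ≤ 2.22) ≈ 2 · 0.20837 = 0.41674 ≈ 0.4167.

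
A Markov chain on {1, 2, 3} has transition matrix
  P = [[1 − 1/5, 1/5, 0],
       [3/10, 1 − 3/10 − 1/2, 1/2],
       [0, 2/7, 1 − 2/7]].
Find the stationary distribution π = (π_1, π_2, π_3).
π = (6/17, 4/17, 7/17)

This is a birth-death chain on three states, which satisfies detailed balance: π_1 · P_{12} = π_2 · P_{21} and π_2 · P_{23} = π_3 · P_{32}.
From π_1 · 1/5 = π_2 · 3/10: π_2/π_1 = (1/5)/(3/10) = 2/3.
From π_2 · 1/2 = π_3 · 2/7: π_3/π_2 = (1/2)/(2/7) = 7/4.
Take π_1 proportional to 1; then unnormalized π = (1, 2/3, 7/6). Normalize by dividing by the sum 17/6:
  π = (6/17, 4/17, 7/17).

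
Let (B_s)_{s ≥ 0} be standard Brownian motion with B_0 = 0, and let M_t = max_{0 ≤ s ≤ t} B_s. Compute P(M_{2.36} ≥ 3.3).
P(M_{2.36} ≥ 3.3) = 2·P(B_{2.36} ≥ 3.3) = 2(1 − Φ(3.3/√2.36)) ≈ 0.0317

By the reflection principle for Brownian motion, P(M_t ≥ a) = 2 · P(B_t ≥ a) for a ≥ 0. Since B_t ~ N(0, t), P(B_t ≥ 3.3) = 1 − Φ(3.3/√t) = 1 − Φ(3.3/√2.36) = 1 − Φ(2.1481). So
  P(M_{2.36} ≥ 3.3) = 2(1 − Φ(2.1481)) ≈ 0.0317.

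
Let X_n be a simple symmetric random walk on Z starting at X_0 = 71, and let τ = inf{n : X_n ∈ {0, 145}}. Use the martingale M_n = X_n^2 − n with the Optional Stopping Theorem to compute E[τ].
E[τ] = 5254

M_n = X_n^2 − n is a martingale (since E[X_{n+1}^2 | F_n] = X_n^2 + 1). By OST (τ has finite mean in a bounded region), E[M_τ] = E[M_0] = X_0^2 − 0 = 71^2 = 5041. Also E[M_τ] = E[X_τ^2] − E[τ]. The walk exits at 0 or 145, with P(hit 145 first) = 71/145, so E[X_τ^2] = 145^2 · 71/145 + 0 = 10295. Thus E[τ] = E[X_τ^2] − E[M_τ] = 10295 − 5041 = 5254 = 71(145 − 71) = 5254.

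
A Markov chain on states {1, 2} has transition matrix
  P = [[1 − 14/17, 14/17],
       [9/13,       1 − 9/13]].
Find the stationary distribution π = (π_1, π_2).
π_1 = 153/335, π_2 = 182/335

Solve πP = π with π_1 + π_2 = 1. From πP = π: π_1 · (1 − 14/17) + π_2 · 9/13 = π_1 ⇒ π_2 · 9/13 = π_1 · 14/17 ⇒ π_2/π_1 = (14/17)/(9/13) = 182/153. Together with π_1 + π_2 = 1:
  π_1 = (9/13)/(14/17 + 9/13) = (9/13)/(335/221) = 153/335,
  π_2 = (14/17)/(14/17 + 9/13) = (14/17)/(335/221) = 182/335.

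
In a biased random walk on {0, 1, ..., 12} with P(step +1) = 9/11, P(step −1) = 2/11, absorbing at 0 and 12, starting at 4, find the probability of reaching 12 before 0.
P(hit 12 before 0) = (1 − (2/9)^4) / (1 − (2/9)^12) = 43046721/43151953

Let u_k denote P(reach 12 before 0 | start at k). Boundary: u_0 = 0, u_12 = 1. Recurrence: u_k = 9/11·u_{k+1} + 2/11·u_{k-1} for 1 ≤ k ≤ 11. Try u_k = A + B·r^k with r = q/p = (2/11)/(9/11) = 2/9. Substitution satisfies the recurrence; boundary conditions give:
  u_k = (1 − r^k) / (1 − r^N) = (1 − (2/9)^4) / (1 − (2/9)^12) = 43046721/43151953.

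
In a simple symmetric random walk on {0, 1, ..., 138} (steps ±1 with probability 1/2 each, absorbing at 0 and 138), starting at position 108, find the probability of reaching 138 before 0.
P(hit 138 before 0) = 108/138 = 18/23

Let u_k = P(hit 138 before 0 | start at k). Then u_0 = 0, u_138 = 1, and u_k = u_{k-1}/2 + u_{k+1}/2 for 1 ≤ k ≤ 137. This harmonic recurrence is solved by u_k = k/138, giving u_108 = 108/138 = 18/23.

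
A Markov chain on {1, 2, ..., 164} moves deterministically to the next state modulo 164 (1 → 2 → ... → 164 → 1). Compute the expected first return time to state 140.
E[T_140 | X_0 = 140] = 164

The chain cycles deterministically, so starting at state 140 it returns in exactly 164 steps. Equivalently, the stationary distribution is uniform π_j = 1/164 for every state j, so by Kac's formula E[T_140] = 1/π_140 = 164.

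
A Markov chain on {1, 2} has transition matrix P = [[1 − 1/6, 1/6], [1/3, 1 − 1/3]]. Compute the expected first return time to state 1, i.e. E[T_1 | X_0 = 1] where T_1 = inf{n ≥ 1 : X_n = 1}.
E[T_1 | X_0 = 1] = 1/π_1 = 3/2

For an irreducible recurrent Markov chain with stationary distribution π, E[T_i | X_0 = i] = 1/π_i (Kac's formula). Here π_1 = (1/3)/(1/6 + 1/3) = (1/3)/(1/2) = 2/3, so E[T_1 | X_0 = 1] = 1/π_1 = (1/6 + 1/3)/(1/3) = (1/2)/(1/3) = 3/2.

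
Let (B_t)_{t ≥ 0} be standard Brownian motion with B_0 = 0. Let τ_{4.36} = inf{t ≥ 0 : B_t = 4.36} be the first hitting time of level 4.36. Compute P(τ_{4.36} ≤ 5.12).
P(τ_{4.36} ≤ 5.12) = 2(1 − Φ(4.36/√5.12)) = 2(1 − Φ(1.9269)) ≈ 0.0540

By the reflection principle for standard BM, P(τ_b ≤ t) = 2 · P(B_t ≥ b). Since B_t ~ N(0, t), P(B_t ≥ 4.36) = 1 − Φ(4.36/√t) = 1 − Φ(4.36/√5.12) = 1 − Φ(1.9269) ≈ 0.02700. Doubling: P(τ_{4.36} ≤ 5.12) ≈ 2 · 0.02700 = 0.05400 ≈ 0.0540.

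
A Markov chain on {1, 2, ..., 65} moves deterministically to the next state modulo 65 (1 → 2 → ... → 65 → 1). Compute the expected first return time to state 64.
E[T_64 | X_0 = 64] = 65

The chain cycles deterministically, so starting at state 64 it returns in exactly 65 steps. Equivalently, the stationary distribution is uniform π_j = 1/65 for every state j, so by Kac's formula E[T_64] = 1/π_64 = 65.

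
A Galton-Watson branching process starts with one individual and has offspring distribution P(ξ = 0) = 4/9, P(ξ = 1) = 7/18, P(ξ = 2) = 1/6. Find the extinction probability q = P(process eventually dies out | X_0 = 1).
q = 1

Mean offspring μ = 0·4/9 + 1·7/18 + 2·1/6 = 13/18 ≤ 1. For μ ≤ 1 with offspring not concentrated at 1, the Galton-Watson process goes extinct almost surely, so q = 1.
(Algebraic check: The pgf is f(s) = 4/9 + 7/18·s + 1/6·s². The extinction probability q is the smallest fixed point of f in [0, 1]. Setting s = f(s):
  1/6·s² + (7/18 − 1)·s + 4/9 = 0
  1/6·s² − (4/9 + 1/6)·s + 4/9 = 0
which factors as (s − 1)·(1/6·s − 4/9) = 0, giving roots s = 1 and s = (4/9)/(1/6) = 8/3. Since 8/3 ≥ 1, the smallest root in [0, 1] is s = 1.)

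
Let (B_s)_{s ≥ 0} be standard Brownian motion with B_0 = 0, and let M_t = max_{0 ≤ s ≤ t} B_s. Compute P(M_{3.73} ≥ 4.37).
P(M_{3.73} ≥ 4.37) = 2·P(B_{3.73} ≥ 4.37) = 2(1 − Φ(4.37/√3.73)) ≈ 0.0237

By the reflection principle for Brownian motion, P(M_t ≥ a) = 2 · P(B_t ≥ a) for a ≥ 0. Since B_t ~ N(0, t), P(B_t ≥ 4.37) = 1 − Φ(4.37/√t) = 1 − Φ(4.37/√3.73) = 1 − Φ(2.2627). So
  P(M_{3.73} ≥ 4.37) = 2(1 − Φ(2.2627)) ≈ 0.0237.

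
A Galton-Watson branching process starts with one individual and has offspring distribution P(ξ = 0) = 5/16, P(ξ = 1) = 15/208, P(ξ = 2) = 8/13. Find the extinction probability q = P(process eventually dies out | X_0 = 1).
q = 65/128

The pgf is f(s) = 5/16 + 15/208·s + 8/13·s². The extinction probability q is the smallest fixed point of f in [0, 1]. Setting s = f(s):
  8/13·s² + (15/208 − 1)·s + 5/16 = 0
  8/13·s² − (5/16 + 8/13)·s + 5/16 = 0
which factors as (s − 1)·(8/13·s − 5/16) = 0, giving roots s = 1 and s = (5/16)/(8/13) = 65/128.
Mean offspring μ = 15/208 + 2·8/13 = 271/208 > 1 (supercritical), so q < 1. The extinction probability is the smaller root: q = (5/16)/(8/13) = 65/128.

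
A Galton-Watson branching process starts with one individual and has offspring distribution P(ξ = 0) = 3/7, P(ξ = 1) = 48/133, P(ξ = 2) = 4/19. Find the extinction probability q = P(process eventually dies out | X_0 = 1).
q = 1

Mean offspring μ = 0·3/7 + 1·48/133 + 2·4/19 = 104/133 ≤ 1. For μ ≤ 1 with offspring not concentrated at 1, the Galton-Watson process goes extinct almost surely, so q = 1.
(Algebraic check: The pgf is f(s) = 3/7 + 48/133·s + 4/19·s². The extinction probability q is the smallest fixed point of f in [0, 1]. Setting s = f(s):
  4/19·s² + (48/133 − 1)·s + 3/7 = 0
  4/19·s² − (3/7 + 4/19)·s + 3/7 = 0
which factors as (s − 1)·(4/19·s − 3/7) = 0, giving roots s = 1 and s = (3/7)/(4/19) = 57/28. Since 57/28 ≥ 1, the smallest root in [0, 1] is s = 1.)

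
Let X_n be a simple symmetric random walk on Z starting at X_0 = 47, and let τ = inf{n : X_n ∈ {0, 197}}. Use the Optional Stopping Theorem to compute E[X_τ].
E[X_τ] = 47

X_n is a martingale and τ is a bounded-mean stopping time (indeed τ is finite a.s. with bounded expectation since the walk is in a bounded region). By the OST, E[X_τ] = E[X_0] = 47. Equivalently: E[X_τ] = 197 · P(hit 197 first) + 0 · P(hit 0 first) = 197 · (47/197) = 47.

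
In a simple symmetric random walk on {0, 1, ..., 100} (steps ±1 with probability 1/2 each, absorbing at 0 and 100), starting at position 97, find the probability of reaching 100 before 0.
P(hit 100 before 0) = 97/100

Let u_k = P(hit 100 before 0 | start at k). Then u_0 = 0, u_100 = 1, and u_k = u_{k-1}/2 + u_{k+1}/2 for 1 ≤ k ≤ 99. This harmonic recurrence is solved by u_k = k/100, giving u_97 = 97/100.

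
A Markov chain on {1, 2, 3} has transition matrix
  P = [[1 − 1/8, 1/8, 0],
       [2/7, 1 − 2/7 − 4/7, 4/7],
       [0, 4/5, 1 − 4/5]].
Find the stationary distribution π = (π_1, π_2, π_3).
π = (4/7, 1/4, 5/28)

This is a birth-death chain on three states, which satisfies detailed balance: π_1 · P_{12} = π_2 · P_{21} and π_2 · P_{23} = π_3 · P_{32}.
From π_1 · 1/8 = π_2 · 2/7: π_2/π_1 = (1/8)/(2/7) = 7/16.
From π_2 · 4/7 = π_3 · 4/5: π_3/π_2 = (4/7)/(4/5) = 5/7.
Take π_1 proportional to 1; then unnormalized π = (1, 7/16, 5/16). Normalize by dividing by the sum 7/4:
  π = (4/7, 1/4, 5/28).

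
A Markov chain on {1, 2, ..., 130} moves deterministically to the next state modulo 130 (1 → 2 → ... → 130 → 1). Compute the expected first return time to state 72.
E[T_72 | X_0 = 72] = 130

The chain cycles deterministically, so starting at state 72 it returns in exactly 130 steps. Equivalently, the stationary distribution is uniform π_j = 1/130 for every state j, so by Kac's formula E[T_72] = 1/π_72 = 130.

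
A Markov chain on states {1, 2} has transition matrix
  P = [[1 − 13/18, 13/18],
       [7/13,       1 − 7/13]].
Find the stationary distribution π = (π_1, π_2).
π_1 = 126/295, π_2 = 169/295

Solve πP = π with π_1 + π_2 = 1. From πP = π: π_1 · (1 − 13/18) + π_2 · 7/13 = π_1 ⇒ π_2 · 7/13 = π_1 · 13/18 ⇒ π_2/π_1 = (13/18)/(7/13) = 169/126. Together with π_1 + π_2 = 1:
  π_1 = (7/13)/(13/18 + 7/13) = (7/13)/(295/234) = 126/295,
  π_2 = (13/18)/(13/18 + 7/13) = (13/18)/(295/234) = 169/295.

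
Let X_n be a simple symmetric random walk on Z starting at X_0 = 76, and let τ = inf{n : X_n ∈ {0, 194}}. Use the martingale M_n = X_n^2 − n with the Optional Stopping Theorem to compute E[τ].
E[τ] = 8968

M_n = X_n^2 − n is a martingale (since E[X_{n+1}^2 | F_n] = X_n^2 + 1). By OST (τ has finite mean in a bounded region), E[M_τ] = E[M_0] = X_0^2 − 0 = 76^2 = 5776. Also E[M_τ] = E[X_τ^2] − E[τ]. The walk exits at 0 or 194, with P(hit 194 first) = 76/194, so E[X_τ^2] = 194^2 · 76/194 + 0 = 14744. Thus E[τ] = E[X_τ^2] − E[M_τ] = 14744 − 5776 = 8968 = 76(194 − 76) = 8968.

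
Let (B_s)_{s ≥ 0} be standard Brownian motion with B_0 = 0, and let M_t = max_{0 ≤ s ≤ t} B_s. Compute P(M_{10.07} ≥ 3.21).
P(M_{10.07} ≥ 3.21) = 2·P(B_{10.07} ≥ 3.21) = 2(1 − Φ(3.21/√10.07)) ≈ 0.3117

By the reflection principle for Brownian motion, P(M_t ≥ a) = 2 · P(B_t ≥ a) for a ≥ 0. Since B_t ~ N(0, t), P(B_t ≥ 3.21) = 1 − Φ(3.21/√t) = 1 − Φ(3.21/√10.07) = 1 − Φ(1.0116). So
  P(M_{10.07} ≥ 3.21) = 2(1 − Φ(1.0116)) ≈ 0.3117.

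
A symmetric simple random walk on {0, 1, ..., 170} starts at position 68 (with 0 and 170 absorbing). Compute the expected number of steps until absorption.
E[τ | X_0 = 68] = 6936

Let v_k = E[τ | X_0 = k]. Boundary: v_0 = v_170 = 0. Recurrence: v_k = 1 + (v_{k-1} + v_{k+1})/2 for 1 ≤ k ≤ 169. The particular solution to v_k − (v_{k-1} + v_{k+1})/2 = 1 is v_k = −k^2. Adding homogeneous solution A + B k and matching boundaries gives v_k = k (170 − k). Substituting k = 68: v_68 = 68 · 102 = 6936.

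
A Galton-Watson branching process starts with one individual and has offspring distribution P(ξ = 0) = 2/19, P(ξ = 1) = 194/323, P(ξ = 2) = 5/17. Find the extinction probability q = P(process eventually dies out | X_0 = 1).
q = 34/95

The pgf is f(s) = 2/19 + 194/323·s + 5/17·s². The extinction probability q is the smallest fixed point of f in [0, 1]. Setting s = f(s):
  5/17·s² + (194/323 − 1)·s + 2/19 = 0
  5/17·s² − (2/19 + 5/17)·s + 2/19 = 0
which factors as (s − 1)·(5/17·s − 2/19) = 0, giving roots s = 1 and s = (2/19)/(5/17) = 34/95.
Mean offspring μ = 194/323 + 2·5/17 = 384/323 > 1 (supercritical), so q < 1. The extinction probability is the smaller root: q = (2/19)/(5/17) = 34/95.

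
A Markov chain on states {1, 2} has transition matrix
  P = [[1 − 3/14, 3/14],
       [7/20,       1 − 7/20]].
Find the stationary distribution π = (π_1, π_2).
π_1 = 49/79, π_2 = 30/79

Solve πP = π with π_1 + π_2 = 1. From πP = π: π_1 · (1 − 3/14) + π_2 · 7/20 = π_1 ⇒ π_2 · 7/20 = π_1 · 3/14 ⇒ π_2/π_1 = (3/14)/(7/20) = 30/49. Together with π_1 + π_2 = 1:
  π_1 = (7/20)/(3/14 + 7/20) = (7/20)/(79/140) = 49/79,
  π_2 = (3/14)/(3/14 + 7/20) = (3/14)/(79/140) = 30/79.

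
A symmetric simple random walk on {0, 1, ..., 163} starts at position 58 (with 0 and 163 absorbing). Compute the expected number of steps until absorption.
E[τ | X_0 = 58] = 6090

Let v_k = E[τ | X_0 = k]. Boundary: v_0 = v_163 = 0. Recurrence: v_k = 1 + (v_{k-1} + v_{k+1})/2 for 1 ≤ k ≤ 162. The particular solution to v_k − (v_{k-1} + v_{k+1})/2 = 1 is v_k = −k^2. Adding homogeneous solution A + B k and matching boundaries gives v_k = k (163 − k). Substituting k = 58: v_58 = 58 · 105 = 6090.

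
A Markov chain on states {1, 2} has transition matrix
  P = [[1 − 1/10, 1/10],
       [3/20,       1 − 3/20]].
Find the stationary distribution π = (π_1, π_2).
π_1 = 3/5, π_2 = 2/5

Solve πP = π with π_1 + π_2 = 1. From πP = π: π_1 · (1 − 1/10) + π_2 · 3/20 = π_1 ⇒ π_2 · 3/20 = π_1 · 1/10 ⇒ π_2/π_1 = (1/10)/(3/20) = 2/3. Together with π_1 + π_2 = 1:
  π_1 = (3/20)/(1/10 + 3/20) = (3/20)/(1/4) = 3/5,
  π_2 = (1/10)/(1/10 + 3/20) = (1/10)/(1/4) = 2/5.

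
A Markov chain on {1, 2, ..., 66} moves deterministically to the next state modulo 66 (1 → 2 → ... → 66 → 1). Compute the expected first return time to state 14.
E[T_14 | X_0 = 14] = 66

The chain cycles deterministically, so starting at state 14 it returns in exactly 66 steps. Equivalently, the stationary distribution is uniform π_j = 1/66 for every state j, so by Kac's formula E[T_14] = 1/π_14 = 66.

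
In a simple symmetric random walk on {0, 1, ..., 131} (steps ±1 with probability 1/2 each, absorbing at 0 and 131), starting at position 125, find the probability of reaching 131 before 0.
P(hit 131 before 0) = 125/131

Let u_k = P(hit 131 before 0 | start at k). Then u_0 = 0, u_131 = 1, and u_k = u_{k-1}/2 + u_{k+1}/2 for 1 ≤ k ≤ 130. This harmonic recurrence is solved by u_k = k/131, giving u_125 = 125/131.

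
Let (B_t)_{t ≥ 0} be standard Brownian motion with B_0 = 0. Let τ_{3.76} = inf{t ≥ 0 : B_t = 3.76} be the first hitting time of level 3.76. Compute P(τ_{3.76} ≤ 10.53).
P(τ_{3.76} ≤ 10.53) = 2(1 − Φ(3.76/√10.53)) = 2(1 − Φ(1.1587)) ≈ 0.2466

By the reflection principle for standard BM, P(τ_b ≤ t) = 2 · P(B_t ≥ b). Since B_t ~ N(0, t), P(B_t ≥ 3.76) = 1 − Φ(3.76/√t) = 1 − Φ(3.76/√10.53) = 1 − Φ(1.1587) ≈ 0.12329. Doubling: P(τ_{3.76} ≤ 10.53) ≈ 2 · 0.12329 = 0.24658 ≈ 0.2466.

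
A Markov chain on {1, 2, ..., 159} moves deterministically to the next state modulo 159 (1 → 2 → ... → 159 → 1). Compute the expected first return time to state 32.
E[T_32 | X_0 = 32] = 159

The chain cycles deterministically, so starting at state 32 it returns in exactly 159 steps. Equivalently, the stationary distribution is uniform π_j = 1/159 for every state j, so by Kac's formula E[T_32] = 1/π_32 = 159.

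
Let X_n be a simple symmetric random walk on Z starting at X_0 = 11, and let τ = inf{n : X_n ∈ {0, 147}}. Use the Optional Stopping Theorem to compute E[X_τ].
E[X_τ] = 11

X_n is a martingale and τ is a bounded-mean stopping time (indeed τ is finite a.s. with bounded expectation since the walk is in a bounded region). By the OST, E[X_τ] = E[X_0] = 11. Equivalently: E[X_τ] = 147 · P(hit 147 first) + 0 · P(hit 0 first) = 147 · (11/147) = 11.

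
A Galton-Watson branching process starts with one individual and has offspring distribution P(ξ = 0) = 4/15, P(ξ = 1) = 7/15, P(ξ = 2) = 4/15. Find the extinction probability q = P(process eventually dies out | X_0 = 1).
q = 1

Mean offspring μ = 0·4/15 + 1·7/15 + 2·4/15 = 1 ≤ 1. For μ ≤ 1 with offspring not concentrated at 1, the Galton-Watson process goes extinct almost surely, so q = 1.
(Algebraic check: The pgf is f(s) = 4/15 + 7/15·s + 4/15·s². The extinction probability q is the smallest fixed point of f in [0, 1]. Setting s = f(s):
  4/15·s² + (7/15 − 1)·s + 4/15 = 0
  4/15·s² − (4/15 + 4/15)·s + 4/15 = 0
which factors as (s − 1)·(4/15·s − 4/15) = 0, giving roots s = 1 and s = (4/15)/(4/15) = 1. Since 1 ≥ 1, the smallest root in [0, 1] is s = 1.)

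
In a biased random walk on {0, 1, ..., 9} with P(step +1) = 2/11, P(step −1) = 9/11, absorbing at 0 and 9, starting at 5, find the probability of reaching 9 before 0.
P(hit 9 before 0) = (1 − (9/2)^5) / (1 − (9/2)^9) = 134896/55345711

Let u_k denote P(reach 9 before 0 | start at k). Boundary: u_0 = 0, u_9 = 1. Recurrence: u_k = 2/11·u_{k+1} + 9/11·u_{k-1} for 1 ≤ k ≤ 8. Try u_k = A + B·r^k with r = q/p = (9/11)/(2/11) = 9/2. Substitution satisfies the recurrence; boundary conditions give:
  u_k = (1 − r^k) / (1 − r^N) = (1 − (9/2)^5) / (1 − (9/2)^9) = 134896/55345711.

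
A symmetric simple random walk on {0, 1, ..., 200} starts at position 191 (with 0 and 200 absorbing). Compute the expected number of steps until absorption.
E[τ | X_0 = 191] = 1719

Let v_k = E[τ | X_0 = k]. Boundary: v_0 = v_200 = 0. Recurrence: v_k = 1 + (v_{k-1} + v_{k+1})/2 for 1 ≤ k ≤ 199. The particular solution to v_k − (v_{k-1} + v_{k+1})/2 = 1 is v_k = −k^2. Adding homogeneous solution A + B k and matching boundaries gives v_k = k (200 − k). Substituting k = 191: v_191 = 191 · 9 = 1719.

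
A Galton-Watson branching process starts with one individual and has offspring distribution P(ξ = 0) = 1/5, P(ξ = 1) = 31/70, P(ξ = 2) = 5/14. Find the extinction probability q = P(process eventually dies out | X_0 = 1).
q = 14/25

The pgf is f(s) = 1/5 + 31/70·s + 5/14·s². The extinction probability q is the smallest fixed point of f in [0, 1]. Setting s = f(s):
  5/14·s² + (31/70 − 1)·s + 1/5 = 0
  5/14·s² − (1/5 + 5/14)·s + 1/5 = 0
which factors as (s − 1)·(5/14·s − 1/5) = 0, giving roots s = 1 and s = (1/5)/(5/14) = 14/25.
Mean offspring μ = 31/70 + 2·5/14 = 81/70 > 1 (supercritical), so q < 1. The extinction probability is the smaller root: q = (1/5)/(5/14) = 14/25.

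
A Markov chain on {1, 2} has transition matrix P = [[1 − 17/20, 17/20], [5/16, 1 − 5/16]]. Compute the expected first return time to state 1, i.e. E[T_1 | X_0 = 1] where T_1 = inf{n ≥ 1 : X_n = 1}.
E[T_1 | X_0 = 1] = 1/π_1 = 93/25

For an irreducible recurrent Markov chain with stationary distribution π, E[T_i | X_0 = i] = 1/π_i (Kac's formula). Here π_1 = (5/16)/(17/20 + 5/16) = (5/16)/(93/80) = 25/93, so E[T_1 | X_0 = 1] = 1/π_1 = (17/20 + 5/16)/(5/16) = (93/80)/(5/16) = 93/25.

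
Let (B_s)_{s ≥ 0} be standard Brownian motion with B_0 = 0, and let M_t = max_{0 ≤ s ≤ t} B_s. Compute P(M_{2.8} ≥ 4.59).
P(M_{2.8} ≥ 4.59) = 2·P(B_{2.8} ≥ 4.59) = 2(1 − Φ(4.59/√2.8)) ≈ 0.0061

By the reflection principle for Brownian motion, P(M_t ≥ a) = 2 · P(B_t ≥ a) for a ≥ 0. Since B_t ~ N(0, t), P(B_t ≥ 4.59) = 1 − Φ(4.59/√t) = 1 − Φ(4.59/√2.8) = 1 − Φ(2.7430). So
  P(M_{2.8} ≥ 4.59) = 2(1 − Φ(2.7430)) ≈ 0.0061.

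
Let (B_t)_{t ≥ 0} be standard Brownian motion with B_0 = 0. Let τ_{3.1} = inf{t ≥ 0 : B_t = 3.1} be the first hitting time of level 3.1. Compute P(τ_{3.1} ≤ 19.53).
P(τ_{3.1} ≤ 19.53) = 2(1 − Φ(3.1/√19.53)) = 2(1 − Φ(0.7015)) ≈ 0.4830

By the reflection principle for standard BM, P(τ_b ≤ t) = 2 · P(B_t ≥ b). Since B_t ~ N(0, t), P(B_t ≥ 3.1) = 1 − Φ(3.1/√t) = 1 − Φ(3.1/√19.53) = 1 − Φ(0.7015) ≈ 0.24150. Doubling: P(τ_{3.1} ≤ 19.53) ≈ 2 · 0.24150 = 0.48300 ≈ 0.4830.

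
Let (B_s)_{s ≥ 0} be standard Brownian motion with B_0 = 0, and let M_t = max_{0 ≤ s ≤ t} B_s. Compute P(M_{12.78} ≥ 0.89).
P(M_{12.78} ≥ 0.89) = 2·P(B_{12.78} ≥ 0.89) = 2(1 − Φ(0.89/√12.78)) ≈ 0.8034

By the reflection principle for Brownian motion, P(M_t ≥ a) = 2 · P(B_t ≥ a) for a ≥ 0. Since B_t ~ N(0, t), P(B_t ≥ 0.89) = 1 − Φ(0.89/√t) = 1 − Φ(0.89/√12.78) = 1 − Φ(0.2490). So
  P(M_{12.78} ≥ 0.89) = 2(1 − Φ(0.2490)) ≈ 0.8034.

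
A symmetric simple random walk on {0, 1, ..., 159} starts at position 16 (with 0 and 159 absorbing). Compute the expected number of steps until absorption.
E[τ | X_0 = 16] = 2288

Let v_k = E[τ | X_0 = k]. Boundary: v_0 = v_159 = 0. Recurrence: v_k = 1 + (v_{k-1} + v_{k+1})/2 for 1 ≤ k ≤ 158. The particular solution to v_k − (v_{k-1} + v_{k+1})/2 = 1 is v_k = −k^2. Adding homogeneous solution A + B k and matching boundaries gives v_k = k (159 − k). Substituting k = 16: v_16 = 16 · 143 = 2288.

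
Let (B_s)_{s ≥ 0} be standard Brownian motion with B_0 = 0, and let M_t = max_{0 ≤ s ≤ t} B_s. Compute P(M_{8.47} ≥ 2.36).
P(M_{8.47} ≥ 2.36) = 2·P(B_{8.47} ≥ 2.36) = 2(1 − Φ(2.36/√8.47)) ≈ 0.4174

By the reflection principle for Brownian motion, P(M_t ≥ a) = 2 · P(B_t ≥ a) for a ≥ 0. Since B_t ~ N(0, t), P(B_t ≥ 2.36) = 1 − Φ(2.36/√t) = 1 − Φ(2.36/√8.47) = 1 − Φ(0.8109). So
  P(M_{8.47} ≥ 2.36) = 2(1 − Φ(0.8109)) ≈ 0.4174.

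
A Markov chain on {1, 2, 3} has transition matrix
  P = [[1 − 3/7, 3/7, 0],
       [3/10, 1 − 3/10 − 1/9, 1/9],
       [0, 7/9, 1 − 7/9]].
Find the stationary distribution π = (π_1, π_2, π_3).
π = (49/129, 70/129, 10/129)

This is a birth-death chain on three states, which satisfies detailed balance: π_1 · P_{12} = π_2 · P_{21} and π_2 · P_{23} = π_3 · P_{32}.
From π_1 · 3/7 = π_2 · 3/10: π_2/π_1 = (3/7)/(3/10) = 10/7.
From π_2 · 1/9 = π_3 · 7/9: π_3/π_2 = (1/9)/(7/9) = 1/7.
Take π_1 proportional to 1; then unnormalized π = (1, 10/7, 10/49). Normalize by dividing by the sum 129/49:
  π = (49/129, 70/129, 10/129).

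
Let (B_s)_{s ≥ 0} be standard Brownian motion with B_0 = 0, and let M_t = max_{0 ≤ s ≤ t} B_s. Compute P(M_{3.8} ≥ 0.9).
P(M_{3.8} ≥ 0.9) = 2·P(B_{3.8} ≥ 0.9) = 2(1 − Φ(0.9/√3.8)) ≈ 0.6443

By the reflection principle for Brownian motion, P(M_t ≥ a) = 2 · P(B_t ≥ a) for a ≥ 0. Since B_t ~ N(0, t), P(B_t ≥ 0.9) = 1 − Φ(0.9/√t) = 1 − Φ(0.9/√3.8) = 1 − Φ(0.4617). So
  P(M_{3.8} ≥ 0.9) = 2(1 − Φ(0.4617)) ≈ 0.6443.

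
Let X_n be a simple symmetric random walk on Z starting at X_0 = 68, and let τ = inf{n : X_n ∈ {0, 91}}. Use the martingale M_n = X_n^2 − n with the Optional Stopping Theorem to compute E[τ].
E[τ] = 1564

M_n = X_n^2 − n is a martingale (since E[X_{n+1}^2 | F_n] = X_n^2 + 1). By OST (τ has finite mean in a bounded region), E[M_τ] = E[M_0] = X_0^2 − 0 = 68^2 = 4624. Also E[M_τ] = E[X_τ^2] − E[τ]. The walk exits at 0 or 91, with P(hit 91 first) = 68/91, so E[X_τ^2] = 91^2 · 68/91 + 0 = 6188. Thus E[τ] = E[X_τ^2] − E[M_τ] = 6188 − 4624 = 1564 = 68(91 − 68) = 1564.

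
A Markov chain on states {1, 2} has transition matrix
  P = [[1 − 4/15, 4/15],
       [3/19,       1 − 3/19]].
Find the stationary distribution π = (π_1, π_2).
π_1 = 45/121, π_2 = 76/121

Solve πP = π with π_1 + π_2 = 1. From πP = π: π_1 · (1 − 4/15) + π_2 · 3/19 = π_1 ⇒ π_2 · 3/19 = π_1 · 4/15 ⇒ π_2/π_1 = (4/15)/(3/19) = 76/45. Together with π_1 + π_2 = 1:
  π_1 = (3/19)/(4/15 + 3/19) = (3/19)/(121/285) = 45/121,
  π_2 = (4/15)/(4/15 + 3/19) = (4/15)/(121/285) = 76/121.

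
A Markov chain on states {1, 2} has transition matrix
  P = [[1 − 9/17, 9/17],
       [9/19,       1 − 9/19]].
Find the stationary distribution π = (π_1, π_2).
π_1 = 17/36, π_2 = 19/36

Solve πP = π with π_1 + π_2 = 1. From πP = π: π_1 · (1 − 9/17) + π_2 · 9/19 = π_1 ⇒ π_2 · 9/19 = π_1 · 9/17 ⇒ π_2/π_1 = (9/17)/(9/19) = 19/17. Together with π_1 + π_2 = 1:
  π_1 = (9/19)/(9/17 + 9/19) = (9/19)/(324/323) = 17/36,
  π_2 = (9/17)/(9/17 + 9/19) = (9/17)/(324/323) = 19/36.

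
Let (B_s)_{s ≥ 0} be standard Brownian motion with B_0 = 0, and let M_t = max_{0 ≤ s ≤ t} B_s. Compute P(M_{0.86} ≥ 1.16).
P(M_{0.86} ≥ 1.16) = 2·P(B_{0.86} ≥ 1.16) = 2(1 − Φ(1.16/√0.86)) ≈ 0.2110

By the reflection principle for Brownian motion, P(M_t ≥ a) = 2 · P(B_t ≥ a) for a ≥ 0. Since B_t ~ N(0, t), P(B_t ≥ 1.16) = 1 − Φ(1.16/√t) = 1 − Φ(1.16/√0.86) = 1 − Φ(1.2509). So
  P(M_{0.86} ≥ 1.16) = 2(1 − Φ(1.2509)) ≈ 0.2110.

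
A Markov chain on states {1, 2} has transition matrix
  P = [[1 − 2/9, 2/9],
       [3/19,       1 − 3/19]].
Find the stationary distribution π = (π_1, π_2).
π_1 = 27/65, π_2 = 38/65

Solve πP = π with π_1 + π_2 = 1. From πP = π: π_1 · (1 − 2/9) + π_2 · 3/19 = π_1 ⇒ π_2 · 3/19 = π_1 · 2/9 ⇒ π_2/π_1 = (2/9)/(3/19) = 38/27. Together with π_1 + π_2 = 1:
  π_1 = (3/19)/(2/9 + 3/19) = (3/19)/(65/171) = 27/65,
  π_2 = (2/9)/(2/9 + 3/19) = (2/9)/(65/171) = 38/65.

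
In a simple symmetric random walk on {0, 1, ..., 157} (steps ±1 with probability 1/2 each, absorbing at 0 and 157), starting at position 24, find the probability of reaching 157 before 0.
P(hit 157 before 0) = 24/157

Let u_k = P(hit 157 before 0 | start at k). Then u_0 = 0, u_157 = 1, and u_k = u_{k-1}/2 + u_{k+1}/2 for 1 ≤ k ≤ 156. This harmonic recurrence is solved by u_k = k/157, giving u_24 = 24/157.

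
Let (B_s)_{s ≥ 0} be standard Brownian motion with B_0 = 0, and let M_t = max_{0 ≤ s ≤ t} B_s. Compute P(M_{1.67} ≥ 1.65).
P(M_{1.67} ≥ 1.65) = 2·P(B_{1.67} ≥ 1.65) = 2(1 − Φ(1.65/√1.67)) ≈ 0.2017

By the reflection principle for Brownian motion, P(M_t ≥ a) = 2 · P(B_t ≥ a) for a ≥ 0. Since B_t ~ N(0, t), P(B_t ≥ 1.65) = 1 − Φ(1.65/√t) = 1 − Φ(1.65/√1.67) = 1 − Φ(1.2768). So
  P(M_{1.67} ≥ 1.65) = 2(1 − Φ(1.2768)) ≈ 0.2017.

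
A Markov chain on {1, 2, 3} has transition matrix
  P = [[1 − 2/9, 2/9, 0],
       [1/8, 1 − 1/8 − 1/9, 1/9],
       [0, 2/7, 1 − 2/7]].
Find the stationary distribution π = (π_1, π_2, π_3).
π = (81/281, 144/281, 56/281)

This is a birth-death chain on three states, which satisfies detailed balance: π_1 · P_{12} = π_2 · P_{21} and π_2 · P_{23} = π_3 · P_{32}.
From π_1 · 2/9 = π_2 · 1/8: π_2/π_1 = (2/9)/(1/8) = 16/9.
From π_2 · 1/9 = π_3 · 2/7: π_3/π_2 = (1/9)/(2/7) = 7/18.
Take π_1 proportional to 1; then unnormalized π = (1, 16/9, 56/81). Normalize by dividing by the sum 281/81:
  π = (81/281, 144/281, 56/281).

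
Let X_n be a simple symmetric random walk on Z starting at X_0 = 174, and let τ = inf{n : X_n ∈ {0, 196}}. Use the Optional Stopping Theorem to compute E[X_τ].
E[X_τ] = 174

X_n is a martingale and τ is a bounded-mean stopping time (indeed τ is finite a.s. with bounded expectation since the walk is in a bounded region). By the OST, E[X_τ] = E[X_0] = 174. Equivalently: E[X_τ] = 196 · P(hit 196 first) + 0 · P(hit 0 first) = 196 · (174/196) = 174.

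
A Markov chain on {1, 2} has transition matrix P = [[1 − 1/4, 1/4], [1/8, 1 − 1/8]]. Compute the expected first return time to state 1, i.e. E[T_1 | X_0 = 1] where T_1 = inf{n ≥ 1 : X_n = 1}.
E[T_1 | X_0 = 1] = 1/π_1 = 3

For an irreducible recurrent Markov chain with stationary distribution π, E[T_i | X_0 = i] = 1/π_i (Kac's formula). Here π_1 = (1/8)/(1/4 + 1/8) = (1/8)/(3/8) = 1/3, so E[T_1 | X_0 = 1] = 1/π_1 = (1/4 + 1/8)/(1/8) = (3/8)/(1/8) = 3.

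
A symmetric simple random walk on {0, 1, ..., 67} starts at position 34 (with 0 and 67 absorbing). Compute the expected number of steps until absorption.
E[τ | X_0 = 34] = 1122

Let v_k = E[τ | X_0 = k]. Boundary: v_0 = v_67 = 0. Recurrence: v_k = 1 + (v_{k-1} + v_{k+1})/2 for 1 ≤ k ≤ 66. The particular solution to v_k − (v_{k-1} + v_{k+1})/2 = 1 is v_k = −k^2. Adding homogeneous solution A + B k and matching boundaries gives v_k = k (67 − k). Substituting k = 34: v_34 = 34 · 33 = 1122.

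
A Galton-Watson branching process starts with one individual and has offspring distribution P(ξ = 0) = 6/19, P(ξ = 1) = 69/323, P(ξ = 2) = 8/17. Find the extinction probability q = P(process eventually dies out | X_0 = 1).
q = 51/76

The pgf is f(s) = 6/19 + 69/323·s + 8/17·s². The extinction probability q is the smallest fixed point of f in [0, 1]. Setting s = f(s):
  8/17·s² + (69/323 − 1)·s + 6/19 = 0
  8/17·s² − (6/19 + 8/17)·s + 6/19 = 0
which factors as (s − 1)·(8/17·s − 6/19) = 0, giving roots s = 1 and s = (6/19)/(8/17) = 51/76.
Mean offspring μ = 69/323 + 2·8/17 = 373/323 > 1 (supercritical), so q < 1. The extinction probability is the smaller root: q = (6/19)/(8/17) = 51/76.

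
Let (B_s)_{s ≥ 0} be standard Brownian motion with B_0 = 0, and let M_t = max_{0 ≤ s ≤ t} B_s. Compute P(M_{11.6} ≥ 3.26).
P(M_{11.6} ≥ 3.26) = 2·P(B_{11.6} ≥ 3.26) = 2(1 − Φ(3.26/√11.6)) ≈ 0.3385

By the reflection principle for Brownian motion, P(M_t ≥ a) = 2 · P(B_t ≥ a) for a ≥ 0. Since B_t ~ N(0, t), P(B_t ≥ 3.26) = 1 − Φ(3.26/√t) = 1 − Φ(3.26/√11.6) = 1 − Φ(0.9572). So
  P(M_{11.6} ≥ 3.26) = 2(1 − Φ(0.9572)) ≈ 0.3385.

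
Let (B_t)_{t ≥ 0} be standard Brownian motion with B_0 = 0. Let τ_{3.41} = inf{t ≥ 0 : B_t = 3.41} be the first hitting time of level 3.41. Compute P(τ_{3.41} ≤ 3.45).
P(τ_{3.41} ≤ 3.45) = 2(1 − Φ(3.41/√3.45)) = 2(1 − Φ(1.8359)) ≈ 0.0664

By the reflection principle for standard BM, P(τ_b ≤ t) = 2 · P(B_t ≥ b). Since B_t ~ N(0, t), P(B_t ≥ 3.41) = 1 − Φ(3.41/√t) = 1 − Φ(3.41/√3.45) = 1 − Φ(1.8359) ≈ 0.03319. Doubling: P(τ_{3.41} ≤ 3.45) ≈ 2 · 0.03319 = 0.06638 ≈ 0.0664.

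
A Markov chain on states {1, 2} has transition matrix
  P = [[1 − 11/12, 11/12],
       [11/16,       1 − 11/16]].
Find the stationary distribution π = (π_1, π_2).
π_1 = 3/7, π_2 = 4/7

Solve πP = π with π_1 + π_2 = 1. From πP = π: π_1 · (1 − 11/12) + π_2 · 11/16 = π_1 ⇒ π_2 · 11/16 = π_1 · 11/12 ⇒ π_2/π_1 = (11/12)/(11/16) = 4/3. Together with π_1 + π_2 = 1:
  π_1 = (11/16)/(11/12 + 11/16) = (11/16)/(77/48) = 3/7,
  π_2 = (11/12)/(11/12 + 11/16) = (11/12)/(77/48) = 4/7.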